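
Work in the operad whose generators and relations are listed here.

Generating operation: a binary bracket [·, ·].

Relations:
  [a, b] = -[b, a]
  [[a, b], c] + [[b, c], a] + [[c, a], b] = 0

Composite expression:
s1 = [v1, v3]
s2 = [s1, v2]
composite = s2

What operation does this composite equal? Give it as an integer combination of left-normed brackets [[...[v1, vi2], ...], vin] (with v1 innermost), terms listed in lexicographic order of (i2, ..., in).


Expand each bracket as ab - ba; the v1-initial words give the coefficients.
Composite bracket: [[v1, v3], v2]
Each bracket splits as ab - ba, giving 4 signed words (2^2 = 4).
Keep just the words that open with v1:
  v1v3v2 (sign +1) contributes +[[v1, v3], v2]

[[v1, v3], v2]


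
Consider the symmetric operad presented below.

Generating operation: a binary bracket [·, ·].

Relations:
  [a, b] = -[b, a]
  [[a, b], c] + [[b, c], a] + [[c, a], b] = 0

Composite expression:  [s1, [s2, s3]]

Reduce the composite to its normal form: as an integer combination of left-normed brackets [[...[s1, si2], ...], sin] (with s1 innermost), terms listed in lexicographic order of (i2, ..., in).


[[s1, s2], s3] - [[s1, s3], s2]

Antisymmetry and Jacobi reduce to s1-anchored left-normed brackets.
Composite bracket: [s1, [s2, s3]]
Full expansion: 4 signed words from ab - ba (2^2 = 4).
Only words starting with s1 matter:
  s1s2s3 (sign +1) contributes +[[s1, s2], s3]
  s1s3s2 (sign -1) contributes -[[s1, s3], s2]


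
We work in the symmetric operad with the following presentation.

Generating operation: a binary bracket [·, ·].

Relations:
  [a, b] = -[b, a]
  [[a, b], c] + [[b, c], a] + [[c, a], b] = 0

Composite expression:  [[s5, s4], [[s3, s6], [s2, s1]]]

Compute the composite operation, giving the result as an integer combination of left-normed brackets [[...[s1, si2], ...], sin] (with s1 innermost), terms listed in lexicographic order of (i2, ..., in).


A multilinear Lie element is pinned by s1-initial words (s1 innermost).
Composite bracket: [[s5, s4], [[s3, s6], [s2, s1]]]
Expanding via [a, b] = ab - ba: 32 signed words (2^5 = 32).
Coefficients come from the s1-initial words:
  sign of s1s2s3s6s4s5 is +1, so it contributes +[[[[[s1, s2], s3], s6], s4], s5]
  sign of s1s2s3s6s5s4 is -1, so it contributes -[[[[[s1, s2], s3], s6], s5], s4]
  sign of s1s2s6s3s4s5 is -1, so it contributes -[[[[[s1, s2], s6], s3], s4], s5]
  sign of s1s2s6s3s5s4 is +1, so it contributes +[[[[[s1, s2], s6], s3], s5], s4]

[[[[[s1, s2], s3], s6], s4], s5] - [[[[[s1, s2], s3], s6], s5], s4] - [[[[[s1, s2], s6], s3], s4], s5] + [[[[[s1, s2], s6], s3], s5], s4]


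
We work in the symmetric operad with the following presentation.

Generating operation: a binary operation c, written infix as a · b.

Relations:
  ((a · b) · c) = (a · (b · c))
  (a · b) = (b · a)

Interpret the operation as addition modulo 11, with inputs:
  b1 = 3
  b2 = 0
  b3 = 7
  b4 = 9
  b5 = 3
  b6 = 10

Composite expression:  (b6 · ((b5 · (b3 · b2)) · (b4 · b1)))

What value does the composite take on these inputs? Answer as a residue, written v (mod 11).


10 (mod 11)

(b3 · b2) = 7
(b5 · (b3 · b2)) = 10
(b4 · b1) = 1
((b5 · (b3 · b2)) · (b4 · b1)) = 0
(b6 · ((b5 · (b3 · b2)) · (b4 · b1))) = 10


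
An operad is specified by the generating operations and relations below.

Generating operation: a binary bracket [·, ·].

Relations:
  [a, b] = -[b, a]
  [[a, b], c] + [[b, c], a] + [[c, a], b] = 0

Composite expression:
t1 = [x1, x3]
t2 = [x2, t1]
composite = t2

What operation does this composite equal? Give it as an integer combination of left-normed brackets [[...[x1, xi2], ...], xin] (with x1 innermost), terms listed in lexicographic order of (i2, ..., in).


-[[x1, x3], x2]

A multilinear Lie element is pinned by x1-initial words (x1 innermost).
Composite bracket: [x2, [x1, x3]]
Under [a, b] = ab - ba we get 4 signed associative words (2^2 = 4).
The x1-initial words carry the normal form:
  x1x3x2 appears with sign -1, giving the term -[[x1, x3], x2]


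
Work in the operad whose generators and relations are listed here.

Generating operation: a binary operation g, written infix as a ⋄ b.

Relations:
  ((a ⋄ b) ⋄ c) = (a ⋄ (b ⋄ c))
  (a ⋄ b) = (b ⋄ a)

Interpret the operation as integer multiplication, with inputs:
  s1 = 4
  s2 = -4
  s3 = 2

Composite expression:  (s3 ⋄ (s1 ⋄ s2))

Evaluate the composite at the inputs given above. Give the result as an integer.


-32

(s1 ⋄ s2) = -16
(s3 ⋄ (s1 ⋄ s2)) = -32


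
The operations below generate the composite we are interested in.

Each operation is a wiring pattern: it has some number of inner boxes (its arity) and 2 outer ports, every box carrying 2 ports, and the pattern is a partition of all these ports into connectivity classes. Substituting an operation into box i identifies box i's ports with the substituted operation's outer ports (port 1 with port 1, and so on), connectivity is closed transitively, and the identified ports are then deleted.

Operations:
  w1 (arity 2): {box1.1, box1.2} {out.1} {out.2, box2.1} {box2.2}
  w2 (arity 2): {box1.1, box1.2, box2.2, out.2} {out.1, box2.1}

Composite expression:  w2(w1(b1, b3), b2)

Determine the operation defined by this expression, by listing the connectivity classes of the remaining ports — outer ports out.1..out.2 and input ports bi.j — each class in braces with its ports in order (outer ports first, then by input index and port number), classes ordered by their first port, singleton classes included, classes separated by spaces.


{out.1, b2.1} {out.2, b2.2, b3.1} {b1.1, b1.2} {b3.2}

Substituting into w2 glues patterns; closure does the rest.
w1 over (b1, b3) gives {out.1} {out.2, b3.1} {b1.1, b1.2} {b3.2}, out.j being that stage's outer ports
w2 over (b1, b3, b2) gives {out.1, b2.1} {out.2, b2.2, b3.1} {b1.1, b1.2} {b3.2}, out.j being that stage's outer ports


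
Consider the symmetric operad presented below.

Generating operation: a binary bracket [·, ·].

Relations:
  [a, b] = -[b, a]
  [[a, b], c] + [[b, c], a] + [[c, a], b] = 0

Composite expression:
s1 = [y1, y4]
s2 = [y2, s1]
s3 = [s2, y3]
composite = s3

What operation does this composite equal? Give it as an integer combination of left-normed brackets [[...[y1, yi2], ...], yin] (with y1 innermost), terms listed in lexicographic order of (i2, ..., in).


-[[[y1, y4], y2], y3]

Skip Jacobi rewriting: expand, keep y1-initial words, read off terms.
Composite bracket: [[y2, [y1, y4]], y3]
Applying ab - ba throughout gives 8 signed words (2^3 = 8).
Keep just the words that open with y1:
  the word y1y4y2y3 carries sign -1 and contributes -[[[y1, y4], y2], y3]


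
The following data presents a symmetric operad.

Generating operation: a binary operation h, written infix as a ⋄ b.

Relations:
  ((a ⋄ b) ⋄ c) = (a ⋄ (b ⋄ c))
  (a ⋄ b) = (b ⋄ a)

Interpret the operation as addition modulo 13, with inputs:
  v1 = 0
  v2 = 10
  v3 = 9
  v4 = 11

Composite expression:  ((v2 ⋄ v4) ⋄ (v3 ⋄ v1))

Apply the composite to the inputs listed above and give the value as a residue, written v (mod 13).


4 (mod 13)

(v2 ⋄ v4) = 8
(v3 ⋄ v1) = 9
((v2 ⋄ v4) ⋄ (v3 ⋄ v1)) = 4


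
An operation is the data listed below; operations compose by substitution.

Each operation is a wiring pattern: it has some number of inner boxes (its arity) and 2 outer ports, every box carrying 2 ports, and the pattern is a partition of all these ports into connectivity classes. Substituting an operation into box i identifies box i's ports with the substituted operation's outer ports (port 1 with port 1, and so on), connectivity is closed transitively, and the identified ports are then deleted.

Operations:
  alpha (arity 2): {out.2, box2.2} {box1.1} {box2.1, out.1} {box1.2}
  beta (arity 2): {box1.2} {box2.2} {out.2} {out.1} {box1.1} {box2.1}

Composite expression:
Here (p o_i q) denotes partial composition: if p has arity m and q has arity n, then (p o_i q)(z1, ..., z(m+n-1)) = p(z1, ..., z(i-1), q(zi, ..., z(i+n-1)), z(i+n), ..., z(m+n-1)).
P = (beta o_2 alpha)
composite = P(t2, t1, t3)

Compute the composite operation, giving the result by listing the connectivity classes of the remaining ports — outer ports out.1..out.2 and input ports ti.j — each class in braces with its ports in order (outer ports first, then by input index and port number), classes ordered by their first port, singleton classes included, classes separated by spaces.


{out.1} {out.2} {t1.1} {t1.2} {t2.1} {t2.2} {t3.1} {t3.2}

Treat the ports identified at beta as solder joints: merge, then drop.
through alpha, on inputs (t1, t3): {out.1, t3.1} {out.2, t3.2} {t1.1} {t1.2} (out.j = stage outer ports)
through beta, on inputs (t2, t1, t3): {out.1} {out.2} {t1.1} {t1.2} {t2.1} {t2.2} {t3.1} {t3.2} (out.j = stage outer ports)


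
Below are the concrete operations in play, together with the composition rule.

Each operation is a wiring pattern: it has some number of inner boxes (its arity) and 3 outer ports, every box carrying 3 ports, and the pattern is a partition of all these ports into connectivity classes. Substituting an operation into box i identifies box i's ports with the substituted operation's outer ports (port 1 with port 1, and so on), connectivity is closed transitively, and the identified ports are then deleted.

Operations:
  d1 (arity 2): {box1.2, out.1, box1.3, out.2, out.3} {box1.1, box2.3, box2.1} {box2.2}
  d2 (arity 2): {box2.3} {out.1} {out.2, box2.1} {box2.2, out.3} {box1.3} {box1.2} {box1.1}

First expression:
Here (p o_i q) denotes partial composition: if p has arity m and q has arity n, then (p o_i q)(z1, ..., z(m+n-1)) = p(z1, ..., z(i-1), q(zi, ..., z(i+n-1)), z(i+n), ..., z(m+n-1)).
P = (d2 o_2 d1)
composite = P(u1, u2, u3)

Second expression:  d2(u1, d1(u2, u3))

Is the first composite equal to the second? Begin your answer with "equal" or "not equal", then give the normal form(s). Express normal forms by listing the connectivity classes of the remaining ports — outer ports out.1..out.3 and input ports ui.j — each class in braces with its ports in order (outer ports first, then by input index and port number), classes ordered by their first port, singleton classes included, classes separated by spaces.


equal; both compose to {out.1} {out.2, out.3, u2.2, u2.3} {u1.1} {u1.2} {u1.3} {u2.1, u3.1, u3.3} {u3.2}

In normal form, the first expression is {out.1} {out.2, out.3, u2.2, u2.3} {u1.1} {u1.2} {u1.3} {u2.1, u3.1, u3.3} {u3.2}
In normal form, the second expression is {out.1} {out.2, out.3, u2.2, u2.3} {u1.1} {u1.2} {u1.3} {u2.1, u3.1, u3.3} {u3.2}
One common form — equal.


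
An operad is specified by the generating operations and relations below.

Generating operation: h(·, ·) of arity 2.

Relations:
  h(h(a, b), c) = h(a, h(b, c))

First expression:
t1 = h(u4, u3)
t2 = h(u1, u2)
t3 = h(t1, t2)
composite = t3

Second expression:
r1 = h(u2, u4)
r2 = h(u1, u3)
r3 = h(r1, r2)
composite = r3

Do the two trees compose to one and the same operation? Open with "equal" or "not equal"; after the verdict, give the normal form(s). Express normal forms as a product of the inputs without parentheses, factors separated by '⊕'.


not equal; the first gives u4 ⊕ u3 ⊕ u1 ⊕ u2 and the second u2 ⊕ u4 ⊕ u1 ⊕ u3

Reducing the first expression gives u4 ⊕ u3 ⊕ u1 ⊕ u2
Reducing the second expression gives u2 ⊕ u4 ⊕ u1 ⊕ u3
Different reductions; not equal.


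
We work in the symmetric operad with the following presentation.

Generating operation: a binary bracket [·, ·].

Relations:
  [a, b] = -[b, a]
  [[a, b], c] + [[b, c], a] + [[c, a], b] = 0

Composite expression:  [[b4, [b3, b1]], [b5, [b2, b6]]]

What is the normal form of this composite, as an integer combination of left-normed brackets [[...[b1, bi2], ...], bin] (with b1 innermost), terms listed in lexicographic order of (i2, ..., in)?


-[[[[[b1, b3], b4], b2], b6], b5] + [[[[[b1, b3], b4], b5], b2], b6] - [[[[[b1, b3], b4], b5], b6], b2] + [[[[[b1, b3], b4], b6], b2], b5]


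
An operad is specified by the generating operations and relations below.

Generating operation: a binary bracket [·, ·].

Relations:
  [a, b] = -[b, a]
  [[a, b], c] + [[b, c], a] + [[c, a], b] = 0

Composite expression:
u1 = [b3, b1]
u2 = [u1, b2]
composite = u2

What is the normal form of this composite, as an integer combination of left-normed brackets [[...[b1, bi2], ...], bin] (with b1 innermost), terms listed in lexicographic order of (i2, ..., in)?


-[[b1, b3], b2]

A multilinear Lie element is pinned by b1-initial words (b1 innermost).
Composite bracket: [[b3, b1], b2]
Expanding via [a, b] = ab - ba: 4 signed words (2^2 = 4).
Collect the words opening with b1:
  word b1b3b2 has sign -1, contributing -[[b1, b3], b2]


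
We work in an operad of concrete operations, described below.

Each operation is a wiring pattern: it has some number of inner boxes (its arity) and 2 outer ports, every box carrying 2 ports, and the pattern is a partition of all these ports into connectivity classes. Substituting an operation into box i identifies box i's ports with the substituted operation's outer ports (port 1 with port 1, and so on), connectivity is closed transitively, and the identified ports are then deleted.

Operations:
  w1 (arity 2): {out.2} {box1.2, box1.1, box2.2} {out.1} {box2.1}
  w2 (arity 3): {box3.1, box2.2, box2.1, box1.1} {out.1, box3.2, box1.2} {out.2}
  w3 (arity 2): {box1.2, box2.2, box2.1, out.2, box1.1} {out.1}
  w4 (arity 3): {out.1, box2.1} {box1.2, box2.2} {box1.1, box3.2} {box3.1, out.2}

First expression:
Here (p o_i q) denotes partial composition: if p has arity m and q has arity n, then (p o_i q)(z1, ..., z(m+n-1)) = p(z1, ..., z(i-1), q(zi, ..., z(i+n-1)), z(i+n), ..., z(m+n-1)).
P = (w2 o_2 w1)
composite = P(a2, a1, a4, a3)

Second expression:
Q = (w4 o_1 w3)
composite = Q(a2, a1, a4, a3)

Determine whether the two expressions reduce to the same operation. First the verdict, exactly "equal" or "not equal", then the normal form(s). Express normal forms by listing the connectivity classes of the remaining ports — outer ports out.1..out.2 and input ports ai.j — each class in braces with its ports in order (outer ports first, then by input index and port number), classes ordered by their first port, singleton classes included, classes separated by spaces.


not equal; first: {out.1, a2.2, a3.2} {out.2} {a1.1, a1.2, a4.2} {a2.1, a3.1} {a4.1}; second: {out.1, a4.1} {out.2, a3.1} {a1.1, a1.2, a2.1, a2.2, a4.2} {a3.2}

The first composite normalizes to {out.1, a2.2, a3.2} {out.2} {a1.1, a1.2, a4.2} {a2.1, a3.1} {a4.1}
The second composite normalizes to {out.1, a4.1} {out.2, a3.1} {a1.1, a1.2, a2.1, a2.2, a4.2} {a3.2}
No match — not equal.


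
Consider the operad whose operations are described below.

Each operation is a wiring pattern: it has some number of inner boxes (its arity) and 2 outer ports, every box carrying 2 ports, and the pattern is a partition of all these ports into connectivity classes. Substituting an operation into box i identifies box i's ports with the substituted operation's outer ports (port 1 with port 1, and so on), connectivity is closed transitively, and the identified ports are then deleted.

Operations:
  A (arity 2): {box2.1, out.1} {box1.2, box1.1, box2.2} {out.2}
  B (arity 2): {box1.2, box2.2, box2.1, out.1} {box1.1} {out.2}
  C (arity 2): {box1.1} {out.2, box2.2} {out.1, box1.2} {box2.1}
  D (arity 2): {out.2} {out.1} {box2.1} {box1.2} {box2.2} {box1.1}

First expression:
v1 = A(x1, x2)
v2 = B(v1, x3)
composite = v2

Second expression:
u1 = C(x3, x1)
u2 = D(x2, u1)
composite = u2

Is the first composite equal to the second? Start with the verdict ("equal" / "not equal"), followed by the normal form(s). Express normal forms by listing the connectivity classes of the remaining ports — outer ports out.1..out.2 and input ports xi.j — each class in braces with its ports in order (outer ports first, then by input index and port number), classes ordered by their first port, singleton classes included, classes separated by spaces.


Normal form of the first expression: {out.1, x3.1, x3.2} {out.2} {x1.1, x1.2, x2.2} {x2.1}
Normal form of the second expression: {out.1} {out.2} {x1.1} {x1.2} {x2.1} {x2.2} {x3.1} {x3.2}
No match — not equal.

not equal; first: {out.1, x3.1, x3.2} {out.2} {x1.1, x1.2, x2.2} {x2.1}; second: {out.1} {out.2} {x1.1} {x1.2} {x2.1} {x2.2} {x3.1} {x3.2}


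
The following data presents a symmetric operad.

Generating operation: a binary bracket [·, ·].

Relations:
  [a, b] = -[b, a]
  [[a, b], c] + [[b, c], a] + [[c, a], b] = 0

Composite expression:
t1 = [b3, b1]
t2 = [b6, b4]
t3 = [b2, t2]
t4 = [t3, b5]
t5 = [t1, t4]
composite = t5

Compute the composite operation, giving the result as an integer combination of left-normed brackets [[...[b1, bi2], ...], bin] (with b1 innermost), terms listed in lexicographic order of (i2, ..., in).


[[[[[b1, b3], b2], b4], b6], b5] - [[[[[b1, b3], b2], b6], b4], b5] - [[[[[b1, b3], b4], b6], b2], b5] - [[[[[b1, b3], b5], b2], b4], b6] + [[[[[b1, b3], b5], b2], b6], b4] + [[[[[b1, b3], b5], b4], b6], b2] - [[[[[b1, b3], b5], b6], b4], b2] + [[[[[b1, b3], b6], b4], b2], b5]


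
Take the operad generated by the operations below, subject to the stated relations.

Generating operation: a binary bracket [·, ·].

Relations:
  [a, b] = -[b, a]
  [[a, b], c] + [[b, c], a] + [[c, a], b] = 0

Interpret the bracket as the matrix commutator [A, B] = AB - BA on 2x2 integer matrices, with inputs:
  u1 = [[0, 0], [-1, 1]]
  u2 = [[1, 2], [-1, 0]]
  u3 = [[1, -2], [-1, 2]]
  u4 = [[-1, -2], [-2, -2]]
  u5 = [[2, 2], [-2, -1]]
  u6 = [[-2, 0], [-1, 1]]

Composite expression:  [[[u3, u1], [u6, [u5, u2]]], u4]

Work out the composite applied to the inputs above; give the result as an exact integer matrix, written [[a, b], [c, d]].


[[72, 24], [12, -72]]


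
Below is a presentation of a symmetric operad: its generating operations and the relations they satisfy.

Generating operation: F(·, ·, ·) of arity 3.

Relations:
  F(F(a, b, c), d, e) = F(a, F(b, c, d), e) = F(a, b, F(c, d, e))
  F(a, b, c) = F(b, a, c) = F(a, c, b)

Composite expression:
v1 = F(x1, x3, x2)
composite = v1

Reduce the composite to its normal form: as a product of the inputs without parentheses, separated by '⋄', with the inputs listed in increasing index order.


x1 ⋄ x2 ⋄ x3

Any arrangement under F is one operation, so sort the x-inputs.
F(x1, x3, x2) linearizes to x1 ⋄ x3 ⋄ x2
commutativity sorts the factors: x1 ⋄ x2 ⋄ x3


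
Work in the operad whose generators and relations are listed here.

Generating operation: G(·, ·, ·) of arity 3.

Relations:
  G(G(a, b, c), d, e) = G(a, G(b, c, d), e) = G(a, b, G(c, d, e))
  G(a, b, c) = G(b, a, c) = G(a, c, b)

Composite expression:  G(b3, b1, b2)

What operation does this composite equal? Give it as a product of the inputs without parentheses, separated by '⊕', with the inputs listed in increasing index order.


b1 ⊕ b2 ⊕ b3

With G associative and commutative, the b-input set is all that matters.
G(b3, b1, b2) spells out as b3 ⊕ b1 ⊕ b2
commutativity sorts the factors: b1 ⊕ b2 ⊕ b3


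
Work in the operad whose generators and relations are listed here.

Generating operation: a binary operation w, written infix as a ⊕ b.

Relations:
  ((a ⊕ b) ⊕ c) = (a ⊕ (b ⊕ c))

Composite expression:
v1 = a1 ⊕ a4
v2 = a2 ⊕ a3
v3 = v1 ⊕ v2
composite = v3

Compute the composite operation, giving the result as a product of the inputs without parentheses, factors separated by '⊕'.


Key point: w is associative — brackets drop, the a-order remains.
(a1 ⊕ a4) unparenthesizes to a1 ⊕ a4
(a2 ⊕ a3) unparenthesizes to a2 ⊕ a3
((a1 ⊕ a4) ⊕ (a2 ⊕ a3)) unparenthesizes to a1 ⊕ a4 ⊕ a2 ⊕ a3

a1 ⊕ a4 ⊕ a2 ⊕ a3


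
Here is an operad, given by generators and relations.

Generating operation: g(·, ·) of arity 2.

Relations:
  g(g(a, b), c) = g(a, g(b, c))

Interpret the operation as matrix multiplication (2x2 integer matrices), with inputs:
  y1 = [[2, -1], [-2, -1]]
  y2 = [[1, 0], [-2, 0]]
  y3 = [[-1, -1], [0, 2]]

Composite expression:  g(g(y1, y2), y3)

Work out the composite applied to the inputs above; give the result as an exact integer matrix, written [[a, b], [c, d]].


g(y1, y2) = [[4, 0], [0, 0]]
g(g(y1, y2), y3) = [[-4, -4], [0, 0]]

[[-4, -4], [0, 0]]


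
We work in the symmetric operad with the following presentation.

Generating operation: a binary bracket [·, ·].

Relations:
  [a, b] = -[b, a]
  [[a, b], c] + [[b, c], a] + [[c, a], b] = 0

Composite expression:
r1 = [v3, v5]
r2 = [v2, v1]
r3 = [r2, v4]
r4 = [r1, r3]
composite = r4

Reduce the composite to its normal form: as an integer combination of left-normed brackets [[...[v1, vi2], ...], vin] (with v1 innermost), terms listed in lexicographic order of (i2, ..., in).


[[[[v1, v2], v4], v3], v5] - [[[[v1, v2], v4], v5], v3]

Skip Jacobi rewriting: expand, keep v1-initial words, read off terms.
Composite bracket: [[v3, v5], [[v2, v1], v4]]
The bracket unfolds into 16 signed words via [a, b] = ab - ba (2^4 = 16).
Words beginning with v1 determine it all:
  v1v2v4v3v5 (sign +1) contributes +[[[[v1, v2], v4], v3], v5]
  v1v2v4v5v3 (sign -1) contributes -[[[[v1, v2], v4], v5], v3]


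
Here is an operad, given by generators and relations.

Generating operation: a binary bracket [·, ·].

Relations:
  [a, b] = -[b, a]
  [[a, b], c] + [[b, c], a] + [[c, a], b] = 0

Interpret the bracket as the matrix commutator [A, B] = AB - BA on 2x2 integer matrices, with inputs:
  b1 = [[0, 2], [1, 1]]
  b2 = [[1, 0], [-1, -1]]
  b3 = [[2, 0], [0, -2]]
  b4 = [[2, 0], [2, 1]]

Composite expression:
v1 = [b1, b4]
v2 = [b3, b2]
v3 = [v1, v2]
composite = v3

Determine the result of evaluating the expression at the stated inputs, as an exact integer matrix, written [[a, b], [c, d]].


[[-8, 0], [-32, 8]]

[b1, b4] = [[4, -2], [3, -4]]
[b3, b2] = [[0, 0], [4, 0]]
[[b1, b4], [b3, b2]] = [[-8, 0], [-32, 8]]


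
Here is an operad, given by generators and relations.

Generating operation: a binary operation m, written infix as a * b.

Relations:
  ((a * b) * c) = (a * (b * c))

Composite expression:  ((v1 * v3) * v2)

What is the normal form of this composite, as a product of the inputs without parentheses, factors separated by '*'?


v1 * v3 * v2

Under associativity of m, the answer is the v's in reading order.
(v1 * v3) unparenthesizes to v1 * v3
((v1 * v3) * v2) unparenthesizes to v1 * v3 * v2


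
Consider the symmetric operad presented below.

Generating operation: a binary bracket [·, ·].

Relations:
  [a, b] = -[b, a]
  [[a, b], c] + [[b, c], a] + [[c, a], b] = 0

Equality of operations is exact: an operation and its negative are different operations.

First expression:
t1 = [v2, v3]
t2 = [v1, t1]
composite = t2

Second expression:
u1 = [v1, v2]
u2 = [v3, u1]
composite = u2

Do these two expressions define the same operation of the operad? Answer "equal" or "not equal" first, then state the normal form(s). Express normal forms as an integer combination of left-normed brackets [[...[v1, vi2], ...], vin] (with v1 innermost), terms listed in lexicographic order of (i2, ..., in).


not equal — first [[v1, v2], v3] - [[v1, v3], v2], second -[[v1, v2], v3]

The first expression reduces to [[v1, v2], v3] - [[v1, v3], v2]
The second expression reduces to -[[v1, v2], v3]
Distinct normal forms: not equal.


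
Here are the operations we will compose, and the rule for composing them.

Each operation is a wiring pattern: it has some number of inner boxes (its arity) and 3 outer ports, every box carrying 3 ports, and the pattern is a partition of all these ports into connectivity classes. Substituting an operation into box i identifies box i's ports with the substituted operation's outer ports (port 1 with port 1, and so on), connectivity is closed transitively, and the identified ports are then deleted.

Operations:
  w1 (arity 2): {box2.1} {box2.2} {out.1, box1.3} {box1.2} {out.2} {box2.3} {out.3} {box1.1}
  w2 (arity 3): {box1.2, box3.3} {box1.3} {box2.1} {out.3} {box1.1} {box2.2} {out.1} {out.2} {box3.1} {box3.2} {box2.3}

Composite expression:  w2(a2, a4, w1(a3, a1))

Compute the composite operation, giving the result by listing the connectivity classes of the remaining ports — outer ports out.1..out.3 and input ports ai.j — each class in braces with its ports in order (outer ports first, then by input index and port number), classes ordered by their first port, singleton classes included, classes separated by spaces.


{out.1} {out.2} {out.3} {a1.1} {a1.2} {a1.3} {a2.1} {a2.2} {a2.3} {a3.1} {a3.2} {a3.3} {a4.1} {a4.2} {a4.3}


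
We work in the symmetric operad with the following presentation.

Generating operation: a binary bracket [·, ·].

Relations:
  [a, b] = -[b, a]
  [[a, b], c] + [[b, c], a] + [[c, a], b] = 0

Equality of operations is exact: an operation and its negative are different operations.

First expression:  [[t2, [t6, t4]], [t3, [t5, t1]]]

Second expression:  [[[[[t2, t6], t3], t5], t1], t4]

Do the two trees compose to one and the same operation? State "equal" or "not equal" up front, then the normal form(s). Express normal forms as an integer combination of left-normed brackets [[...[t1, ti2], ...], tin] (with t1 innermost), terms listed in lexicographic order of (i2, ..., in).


not equal; the first gives [[[[[t1, t5], t3], t2], t4], t6] - [[[[[t1, t5], t3], t2], t6], t4] - [[[[[t1, t5], t3], t4], t6], t2] + [[[[[t1, t5], t3], t6], t4], t2] and the second -[[[[[t1, t2], t6], t3], t5], t4] + [[[[[t1, t3], t2], t6], t5], t4] - [[[[[t1, t3], t6], t2], t5], t4] + [[[[[t1, t5], t2], t6], t3], t4] - [[[[[t1, t5], t3], t2], t6], t4] + [[[[[t1, t5], t3], t6], t2], t4] - [[[[[t1, t5], t6], t2], t3], t4] + [[[[[t1, t6], t2], t3], t5], t4]

The first composite normalizes to [[[[[t1, t5], t3], t2], t4], t6] - [[[[[t1, t5], t3], t2], t6], t4] - [[[[[t1, t5], t3], t4], t6], t2] + [[[[[t1, t5], t3], t6], t4], t2]
The second composite normalizes to -[[[[[t1, t2], t6], t3], t5], t4] + [[[[[t1, t3], t2], t6], t5], t4] - [[[[[t1, t3], t6], t2], t5], t4] + [[[[[t1, t5], t2], t6], t3], t4] - [[[[[t1, t5], t3], t2], t6], t4] + [[[[[t1, t5], t3], t6], t2], t4] - [[[[[t1, t5], t6], t2], t3], t4] + [[[[[t1, t6], t2], t3], t5], t4]
The forms do not match — not equal.


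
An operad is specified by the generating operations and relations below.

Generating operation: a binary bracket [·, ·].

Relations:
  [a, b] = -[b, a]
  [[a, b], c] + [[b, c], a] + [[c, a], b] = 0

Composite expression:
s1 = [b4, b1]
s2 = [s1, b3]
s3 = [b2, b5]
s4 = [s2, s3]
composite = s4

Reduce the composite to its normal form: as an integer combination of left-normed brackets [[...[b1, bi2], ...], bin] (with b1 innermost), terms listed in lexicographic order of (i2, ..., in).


-[[[[b1, b4], b3], b2], b5] + [[[[b1, b4], b3], b5], b2]

Skip Jacobi rewriting: expand, keep b1-initial words, read off terms.
Composite bracket: [[[b4, b1], b3], [b2, b5]]
Under [a, b] = ab - ba we get 16 signed associative words (2^4 = 16).
The b1-initial words carry the normal form:
  from b1b4b3b2b5, sign -1: term -[[[[b1, b4], b3], b2], b5]
  from b1b4b3b5b2, sign +1: term +[[[[b1, b4], b3], b5], b2]


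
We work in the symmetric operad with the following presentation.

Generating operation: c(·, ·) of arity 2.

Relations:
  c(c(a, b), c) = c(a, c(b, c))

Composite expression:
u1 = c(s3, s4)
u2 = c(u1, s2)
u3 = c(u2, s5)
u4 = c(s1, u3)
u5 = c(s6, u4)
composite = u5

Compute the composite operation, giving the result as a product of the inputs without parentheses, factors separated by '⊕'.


s6 ⊕ s1 ⊕ s3 ⊕ s4 ⊕ s2 ⊕ s5

Associativity of c dissolves the nesting; only the s-input order survives.
c(s3, s4) unparenthesizes to s3 ⊕ s4
c(c(s3, s4), s2) unparenthesizes to s3 ⊕ s4 ⊕ s2
c(c(c(s3, s4), s2), s5) unparenthesizes to s3 ⊕ s4 ⊕ s2 ⊕ s5
c(s1, c(c(c(s3, s4), s2), s5)) unparenthesizes to s1 ⊕ s3 ⊕ s4 ⊕ s2 ⊕ s5
c(s6, c(s1, c(c(c(s3, s4), s2), s5))) unparenthesizes to s6 ⊕ s1 ⊕ s3 ⊕ s4 ⊕ s2 ⊕ s5


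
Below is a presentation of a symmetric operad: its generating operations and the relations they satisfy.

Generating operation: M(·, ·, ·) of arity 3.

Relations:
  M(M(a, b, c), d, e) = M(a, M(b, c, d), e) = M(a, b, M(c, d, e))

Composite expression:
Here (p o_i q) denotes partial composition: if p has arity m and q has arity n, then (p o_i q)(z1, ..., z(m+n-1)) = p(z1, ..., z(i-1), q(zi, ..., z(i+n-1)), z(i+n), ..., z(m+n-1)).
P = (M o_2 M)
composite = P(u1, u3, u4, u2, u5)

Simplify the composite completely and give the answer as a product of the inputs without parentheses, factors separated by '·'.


u1 · u3 · u4 · u2 · u5

All parenthesizations of M agree; list the u-inputs left to right.
M(u3, u4, u2) reduces to u3 · u4 · u2
M(u1, M(u3, u4, u2), u5) reduces to u1 · u3 · u4 · u2 · u5


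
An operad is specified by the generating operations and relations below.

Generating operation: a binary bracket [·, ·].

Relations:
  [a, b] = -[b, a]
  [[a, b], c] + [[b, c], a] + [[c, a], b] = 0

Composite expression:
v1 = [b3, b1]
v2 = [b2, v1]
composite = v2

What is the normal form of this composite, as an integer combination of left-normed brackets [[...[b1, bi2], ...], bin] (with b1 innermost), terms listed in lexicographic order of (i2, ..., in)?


[[b1, b3], b2]

Skip Jacobi rewriting: expand, keep b1-initial words, read off terms.
Composite bracket: [b2, [b3, b1]]
Under [a, b] = ab - ba we get 4 signed associative words (2^2 = 4).
Words beginning with b1 determine it all:
  word b1b3b2 has sign +1, contributing +[[b1, b3], b2]


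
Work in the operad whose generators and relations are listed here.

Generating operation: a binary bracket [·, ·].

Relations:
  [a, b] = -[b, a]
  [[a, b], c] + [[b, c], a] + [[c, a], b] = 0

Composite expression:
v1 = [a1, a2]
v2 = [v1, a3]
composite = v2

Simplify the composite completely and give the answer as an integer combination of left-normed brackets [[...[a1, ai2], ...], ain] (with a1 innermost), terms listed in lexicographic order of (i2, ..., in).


[[a1, a2], a3]

Expand each bracket as ab - ba; the a1-initial words give the coefficients.
Composite bracket: [[a1, a2], a3]
Each bracket splits as ab - ba, giving 4 signed words (2^2 = 4).
The a1-initial words carry the normal form:
  the word a1a2a3 carries sign +1 and contributes +[[a1, a2], a3]


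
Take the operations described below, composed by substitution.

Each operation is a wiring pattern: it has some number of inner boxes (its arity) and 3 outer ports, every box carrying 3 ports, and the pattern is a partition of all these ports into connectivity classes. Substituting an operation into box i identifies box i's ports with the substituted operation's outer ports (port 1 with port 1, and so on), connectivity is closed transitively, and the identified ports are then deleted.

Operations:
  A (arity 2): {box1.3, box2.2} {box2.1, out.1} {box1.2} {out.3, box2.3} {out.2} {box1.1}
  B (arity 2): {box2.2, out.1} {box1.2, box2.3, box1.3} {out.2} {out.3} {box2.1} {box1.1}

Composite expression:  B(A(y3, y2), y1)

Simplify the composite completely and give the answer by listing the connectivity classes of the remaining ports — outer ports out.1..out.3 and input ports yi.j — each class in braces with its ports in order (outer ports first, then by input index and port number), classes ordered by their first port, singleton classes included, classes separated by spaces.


{out.1, y1.2} {out.2} {out.3} {y1.1} {y1.3, y2.3} {y2.1} {y2.2, y3.3} {y3.1} {y3.2}

Connectivity passes through glued B-boundaries; trace each wire chain.
the subtree at A composes to {out.1, y2.1} {out.2} {out.3, y2.3} {y2.2, y3.3} {y3.1} {y3.2} on (y3, y2); out.j = own outer ports
the subtree at B composes to {out.1, y1.2} {out.2} {out.3} {y1.1} {y1.3, y2.3} {y2.1} {y2.2, y3.3} {y3.1} {y3.2} on (y3, y2, y1); out.j = own outer ports


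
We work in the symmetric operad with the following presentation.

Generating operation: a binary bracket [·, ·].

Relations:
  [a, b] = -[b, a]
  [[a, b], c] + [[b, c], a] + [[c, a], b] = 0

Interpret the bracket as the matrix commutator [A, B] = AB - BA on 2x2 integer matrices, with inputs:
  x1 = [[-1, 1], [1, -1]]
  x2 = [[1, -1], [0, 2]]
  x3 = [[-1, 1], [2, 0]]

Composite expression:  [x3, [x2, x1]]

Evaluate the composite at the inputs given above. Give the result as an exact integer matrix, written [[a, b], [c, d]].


[x2, x1] = [[-1, -1], [1, 1]]
[x3, [x2, x1]] = [[3, 3], [-3, -3]]

[[3, 3], [-3, -3]]


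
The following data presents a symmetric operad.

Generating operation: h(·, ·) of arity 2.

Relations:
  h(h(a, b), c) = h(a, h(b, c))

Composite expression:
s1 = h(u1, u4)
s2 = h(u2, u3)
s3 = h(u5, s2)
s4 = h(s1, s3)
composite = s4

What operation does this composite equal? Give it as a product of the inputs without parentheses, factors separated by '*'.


Under associativity of h, the answer is the u's in reading order.
h(u1, u4) linearizes to u1 * u4
h(u2, u3) linearizes to u2 * u3
h(u5, h(u2, u3)) linearizes to u5 * u2 * u3
h(h(u1, u4), h(u5, h(u2, u3))) linearizes to u1 * u4 * u5 * u2 * u3

u1 * u4 * u5 * u2 * u3


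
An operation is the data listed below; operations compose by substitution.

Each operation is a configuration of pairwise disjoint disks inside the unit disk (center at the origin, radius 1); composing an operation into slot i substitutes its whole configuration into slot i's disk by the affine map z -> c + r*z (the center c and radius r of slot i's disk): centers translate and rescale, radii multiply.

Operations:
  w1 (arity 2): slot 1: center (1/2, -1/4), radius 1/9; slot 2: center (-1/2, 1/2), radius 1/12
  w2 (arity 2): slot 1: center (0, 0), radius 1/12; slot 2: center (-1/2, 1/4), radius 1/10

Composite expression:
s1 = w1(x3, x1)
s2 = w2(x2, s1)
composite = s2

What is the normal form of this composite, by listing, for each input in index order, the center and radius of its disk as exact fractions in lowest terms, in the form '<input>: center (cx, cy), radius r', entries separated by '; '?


x1: center (-11/20, 3/10), radius 1/120; x2: center (0, 0), radius 1/12; x3: center (-9/20, 9/40), radius 1/90

Below w2, radii multiply path by path; the x-disk centers shift.
tracing x2 down its 1-map path: center (0, 0), radius 1/12
tracing x3 down its 2-map path: center (-9/20, 9/40), radius 1/90
tracing x1 down its 2-map path: center (-11/20, 3/10), radius 1/120


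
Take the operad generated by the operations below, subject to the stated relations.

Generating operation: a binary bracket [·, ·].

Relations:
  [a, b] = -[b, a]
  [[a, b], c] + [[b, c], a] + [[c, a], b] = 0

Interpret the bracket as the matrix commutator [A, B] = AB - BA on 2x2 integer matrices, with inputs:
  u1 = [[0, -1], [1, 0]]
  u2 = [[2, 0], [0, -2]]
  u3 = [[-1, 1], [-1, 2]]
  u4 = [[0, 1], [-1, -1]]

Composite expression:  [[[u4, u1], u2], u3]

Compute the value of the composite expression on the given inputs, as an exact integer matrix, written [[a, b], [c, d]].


[[0, 12], [12, 0]]


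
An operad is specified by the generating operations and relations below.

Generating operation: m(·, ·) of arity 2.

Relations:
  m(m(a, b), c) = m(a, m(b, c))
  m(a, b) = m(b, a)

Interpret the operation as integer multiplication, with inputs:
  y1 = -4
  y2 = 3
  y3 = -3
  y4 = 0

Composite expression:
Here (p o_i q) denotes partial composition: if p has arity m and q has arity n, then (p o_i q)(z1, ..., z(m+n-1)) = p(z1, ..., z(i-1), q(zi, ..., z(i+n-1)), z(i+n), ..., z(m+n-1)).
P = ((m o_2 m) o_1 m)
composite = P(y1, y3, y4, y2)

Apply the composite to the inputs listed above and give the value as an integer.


m(y1, y3) = 12
m(y4, y2) = 0
m(m(y1, y3), m(y4, y2)) = 0

0


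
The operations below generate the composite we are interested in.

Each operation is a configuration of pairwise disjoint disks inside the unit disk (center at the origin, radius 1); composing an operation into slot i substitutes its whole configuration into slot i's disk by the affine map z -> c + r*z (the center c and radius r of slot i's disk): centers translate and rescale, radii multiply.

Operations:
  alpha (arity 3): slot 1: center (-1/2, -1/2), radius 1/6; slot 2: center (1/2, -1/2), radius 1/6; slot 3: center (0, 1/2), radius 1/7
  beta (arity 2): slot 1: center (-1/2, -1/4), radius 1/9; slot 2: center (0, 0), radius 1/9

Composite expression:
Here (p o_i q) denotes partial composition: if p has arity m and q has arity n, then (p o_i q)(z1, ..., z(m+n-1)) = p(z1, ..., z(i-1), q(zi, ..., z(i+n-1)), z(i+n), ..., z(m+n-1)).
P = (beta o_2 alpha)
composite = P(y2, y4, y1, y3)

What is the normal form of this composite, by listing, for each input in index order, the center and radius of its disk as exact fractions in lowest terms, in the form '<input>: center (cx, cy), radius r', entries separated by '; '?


y1: center (1/18, -1/18), radius 1/54; y2: center (-1/2, -1/4), radius 1/9; y3: center (0, 1/18), radius 1/63; y4: center (-1/18, -1/18), radius 1/54

Affine substitution under beta: radii multiply and y-centers shift.
y2 passes through 1 substitution, ending at center (-1/2, -1/4), radius 1/9
y4 passes through 2 substitutions, ending at center (-1/18, -1/18), radius 1/54
y1 passes through 2 substitutions, ending at center (1/18, -1/18), radius 1/54
y3 passes through 2 substitutions, ending at center (0, 1/18), radius 1/63


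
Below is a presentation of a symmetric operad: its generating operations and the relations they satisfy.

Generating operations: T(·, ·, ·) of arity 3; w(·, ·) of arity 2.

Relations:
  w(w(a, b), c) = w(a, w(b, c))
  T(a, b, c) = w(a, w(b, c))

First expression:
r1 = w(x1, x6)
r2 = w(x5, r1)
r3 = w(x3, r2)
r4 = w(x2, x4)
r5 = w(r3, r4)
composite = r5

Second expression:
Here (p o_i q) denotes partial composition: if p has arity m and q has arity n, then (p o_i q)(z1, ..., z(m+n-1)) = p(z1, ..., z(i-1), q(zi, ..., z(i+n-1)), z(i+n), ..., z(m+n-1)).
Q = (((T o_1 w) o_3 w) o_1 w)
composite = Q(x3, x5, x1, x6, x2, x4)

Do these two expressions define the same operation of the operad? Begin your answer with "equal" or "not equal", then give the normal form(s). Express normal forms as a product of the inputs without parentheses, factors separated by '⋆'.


Normal form of the first expression: x3 ⋆ x5 ⋆ x1 ⋆ x6 ⋆ x2 ⋆ x4
Normal form of the second expression: x3 ⋆ x5 ⋆ x1 ⋆ x6 ⋆ x2 ⋆ x4
Identical normal forms: equal.

equal; both compose to x3 ⋆ x5 ⋆ x1 ⋆ x6 ⋆ x2 ⋆ x4


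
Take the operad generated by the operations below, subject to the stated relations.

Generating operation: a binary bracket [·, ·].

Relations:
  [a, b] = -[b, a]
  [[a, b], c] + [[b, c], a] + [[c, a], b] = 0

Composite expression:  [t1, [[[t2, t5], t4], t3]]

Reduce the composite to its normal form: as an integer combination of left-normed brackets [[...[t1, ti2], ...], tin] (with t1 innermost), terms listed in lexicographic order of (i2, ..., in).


[[[[t1, t2], t5], t4], t3] - [[[[t1, t3], t2], t5], t4] + [[[[t1, t3], t4], t2], t5] - [[[[t1, t3], t4], t5], t2] + [[[[t1, t3], t5], t2], t4] - [[[[t1, t4], t2], t5], t3] + [[[[t1, t4], t5], t2], t3] - [[[[t1, t5], t2], t4], t3]

Left-normed coefficients sit on the t1-initial expansion words.
Composite bracket: [t1, [[[t2, t5], t4], t3]]
Each bracket splits as ab - ba, giving 16 signed words (2^4 = 16).
The t1-initial words carry the normal form:
  the word t1t2t5t4t3 carries sign +1 and contributes +[[[[t1, t2], t5], t4], t3]
  the word t1t3t2t5t4 carries sign -1 and contributes -[[[[t1, t3], t2], t5], t4]
  the word t1t3t4t2t5 carries sign +1 and contributes +[[[[t1, t3], t4], t2], t5]
  the word t1t3t4t5t2 carries sign -1 and contributes -[[[[t1, t3], t4], t5], t2]
  the word t1t3t5t2t4 carries sign +1 and contributes +[[[[t1, t3], t5], t2], t4]
  the word t1t4t2t5t3 carries sign -1 and contributes -[[[[t1, t4], t2], t5], t3]
  the word t1t4t5t2t3 carries sign +1 and contributes +[[[[t1, t4], t5], t2], t3]
  the word t1t5t2t4t3 carries sign -1 and contributes -[[[[t1, t5], t2], t4], t3]


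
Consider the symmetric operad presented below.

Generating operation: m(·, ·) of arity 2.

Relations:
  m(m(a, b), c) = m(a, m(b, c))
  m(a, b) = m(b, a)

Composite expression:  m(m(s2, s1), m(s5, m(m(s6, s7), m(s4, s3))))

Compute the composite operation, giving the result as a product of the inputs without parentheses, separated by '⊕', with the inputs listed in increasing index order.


s1 ⊕ s2 ⊕ s3 ⊕ s4 ⊕ s5 ⊕ s6 ⊕ s7

Any arrangement under m is one operation, so sort the s-inputs.
m(s2, s1) spells out as s2 ⊕ s1
m(s6, s7) spells out as s6 ⊕ s7
m(s4, s3) spells out as s4 ⊕ s3
m(m(s6, s7), m(s4, s3)) spells out as s6 ⊕ s7 ⊕ s4 ⊕ s3
m(s5, m(m(s6, s7), m(s4, s3))) spells out as s5 ⊕ s6 ⊕ s7 ⊕ s4 ⊕ s3
m(m(s2, s1), m(s5, m(m(s6, s7), m(s4, s3)))) spells out as s2 ⊕ s1 ⊕ s5 ⊕ s6 ⊕ s7 ⊕ s4 ⊕ s3
commutativity sorts the factors: s1 ⊕ s2 ⊕ s3 ⊕ s4 ⊕ s5 ⊕ s6 ⊕ s7
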